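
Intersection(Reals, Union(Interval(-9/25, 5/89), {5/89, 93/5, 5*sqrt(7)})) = Union({93/5, 5*sqrt(7)}, Interval(-9/25, 5/89))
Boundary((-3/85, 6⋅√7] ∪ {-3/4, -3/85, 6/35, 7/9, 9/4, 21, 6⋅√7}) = {-3/4, -3/85, 21, 6⋅√7}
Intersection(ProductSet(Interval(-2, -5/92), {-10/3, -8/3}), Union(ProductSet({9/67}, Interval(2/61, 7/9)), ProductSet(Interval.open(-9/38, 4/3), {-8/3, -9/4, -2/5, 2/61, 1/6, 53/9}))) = ProductSet(Interval.Lopen(-9/38, -5/92), {-8/3})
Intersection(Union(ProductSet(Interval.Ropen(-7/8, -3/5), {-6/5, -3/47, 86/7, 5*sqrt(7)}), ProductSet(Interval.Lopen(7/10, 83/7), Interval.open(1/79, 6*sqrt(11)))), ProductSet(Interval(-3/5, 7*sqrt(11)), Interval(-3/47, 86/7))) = ProductSet(Interval.Lopen(7/10, 83/7), Interval.Lopen(1/79, 86/7))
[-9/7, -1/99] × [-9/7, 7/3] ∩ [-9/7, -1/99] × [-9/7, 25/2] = [-9/7, -1/99] × [-9/7, 7/3]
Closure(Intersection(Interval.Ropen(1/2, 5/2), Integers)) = Range(1, 3, 1)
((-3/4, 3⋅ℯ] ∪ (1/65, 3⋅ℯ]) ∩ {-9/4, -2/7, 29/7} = {-2/7, 29/7}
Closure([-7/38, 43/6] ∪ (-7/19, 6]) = [-7/19, 43/6]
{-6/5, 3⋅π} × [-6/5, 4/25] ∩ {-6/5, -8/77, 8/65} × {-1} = {-6/5} × {-1}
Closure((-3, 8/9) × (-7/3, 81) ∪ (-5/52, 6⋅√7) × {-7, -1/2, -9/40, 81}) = ({-3, 8/9} × [-7/3, 81]) ∪ ([-3, 8/9] × {-7/3, 81}) ∪ ((-3, 8/9) × (-7/3, 81)) ∪ ([-5/52, 6⋅√7] × {-7, 81}) ∪ ((-5/52, 6⋅√7] × {-7, -1/2, -9/40, 81})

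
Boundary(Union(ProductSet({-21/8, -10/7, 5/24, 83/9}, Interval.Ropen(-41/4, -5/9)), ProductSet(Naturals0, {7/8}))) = Union(ProductSet({-21/8, -10/7, 5/24, 83/9}, Interval(-41/4, -5/9)), ProductSet(Naturals0, {7/8}))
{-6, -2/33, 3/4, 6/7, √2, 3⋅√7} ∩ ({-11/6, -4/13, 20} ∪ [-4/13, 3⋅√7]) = {-2/33, 3/4, 6/7, √2, 3⋅√7}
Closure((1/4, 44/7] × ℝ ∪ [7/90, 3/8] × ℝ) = [7/90, 44/7] × ℝ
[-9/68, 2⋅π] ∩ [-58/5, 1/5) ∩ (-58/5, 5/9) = [-9/68, 1/5)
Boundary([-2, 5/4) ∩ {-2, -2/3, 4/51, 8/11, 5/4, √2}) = {-2, -2/3, 4/51, 8/11}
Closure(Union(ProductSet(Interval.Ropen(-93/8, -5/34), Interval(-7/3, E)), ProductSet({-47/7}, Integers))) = Union(ProductSet({-47/7}, Integers), ProductSet(Interval(-93/8, -5/34), Interval(-7/3, E)))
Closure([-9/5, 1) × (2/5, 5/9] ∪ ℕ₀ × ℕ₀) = (ℕ₀ × ℕ₀) ∪ ({-9/5, 1} × [2/5, 5/9]) ∪ ([-9/5, 1] × {2/5, 5/9}) ∪ ([-9/5, 1) × (2/5, 5/9])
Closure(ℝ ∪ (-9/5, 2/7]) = (-∞, ∞)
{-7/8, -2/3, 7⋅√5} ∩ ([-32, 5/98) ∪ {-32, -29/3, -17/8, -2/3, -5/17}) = {-7/8, -2/3}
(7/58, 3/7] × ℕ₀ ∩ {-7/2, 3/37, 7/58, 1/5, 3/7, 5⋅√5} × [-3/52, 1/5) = {1/5, 3/7} × {0}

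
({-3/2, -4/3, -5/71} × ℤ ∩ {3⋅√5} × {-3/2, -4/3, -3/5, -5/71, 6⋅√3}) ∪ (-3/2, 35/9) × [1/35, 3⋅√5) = (-3/2, 35/9) × [1/35, 3⋅√5)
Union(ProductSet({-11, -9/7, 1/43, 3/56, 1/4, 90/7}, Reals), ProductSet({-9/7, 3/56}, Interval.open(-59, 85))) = ProductSet({-11, -9/7, 1/43, 3/56, 1/4, 90/7}, Reals)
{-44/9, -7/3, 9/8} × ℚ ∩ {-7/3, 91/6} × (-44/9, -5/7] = {-7/3} × (ℚ ∩ (-44/9, -5/7])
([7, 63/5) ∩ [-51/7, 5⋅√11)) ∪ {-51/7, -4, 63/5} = {-51/7, -4} ∪ [7, 63/5]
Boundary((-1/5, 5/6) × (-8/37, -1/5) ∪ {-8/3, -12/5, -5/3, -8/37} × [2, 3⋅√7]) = ({-1/5, 5/6} × [-8/37, -1/5]) ∪ ([-1/5, 5/6] × {-8/37, -1/5}) ∪ ({-8/3, -12/5, -5/3, -8/37} × [2, 3⋅√7])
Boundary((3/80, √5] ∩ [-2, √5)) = {3/80, √5}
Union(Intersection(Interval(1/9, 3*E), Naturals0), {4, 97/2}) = Union({97/2}, Range(1, 9, 1))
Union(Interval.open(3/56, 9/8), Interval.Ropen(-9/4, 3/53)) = Interval.Ropen(-9/4, 9/8)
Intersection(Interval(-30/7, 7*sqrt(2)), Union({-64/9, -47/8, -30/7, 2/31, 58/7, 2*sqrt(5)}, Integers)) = Union({-30/7, 2/31, 58/7, 2*sqrt(5)}, Range(-4, 10, 1))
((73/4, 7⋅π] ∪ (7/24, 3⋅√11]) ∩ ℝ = (7/24, 3⋅√11] ∪ (73/4, 7⋅π]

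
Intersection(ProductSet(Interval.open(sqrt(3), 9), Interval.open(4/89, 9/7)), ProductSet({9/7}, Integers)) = EmptySet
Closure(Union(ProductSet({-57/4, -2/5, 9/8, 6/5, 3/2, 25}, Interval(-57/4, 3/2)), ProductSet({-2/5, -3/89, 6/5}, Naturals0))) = Union(ProductSet({-2/5, -3/89, 6/5}, Naturals0), ProductSet({-57/4, -2/5, 9/8, 6/5, 3/2, 25}, Interval(-57/4, 3/2)))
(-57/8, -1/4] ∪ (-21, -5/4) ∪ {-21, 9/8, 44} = [-21, -1/4] ∪ {9/8, 44}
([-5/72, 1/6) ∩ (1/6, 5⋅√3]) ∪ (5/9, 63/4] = (5/9, 63/4]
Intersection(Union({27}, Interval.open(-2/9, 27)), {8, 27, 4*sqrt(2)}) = {8, 27, 4*sqrt(2)}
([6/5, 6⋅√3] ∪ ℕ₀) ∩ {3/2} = {3/2}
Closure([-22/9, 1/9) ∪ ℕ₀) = [-22/9, 1/9] ∪ ℕ₀ ∪ (ℕ₀ \ (-22/9, 1/9))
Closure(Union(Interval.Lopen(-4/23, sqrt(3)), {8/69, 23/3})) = Union({23/3}, Interval(-4/23, sqrt(3)))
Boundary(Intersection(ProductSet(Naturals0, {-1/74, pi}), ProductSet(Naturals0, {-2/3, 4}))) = EmptySet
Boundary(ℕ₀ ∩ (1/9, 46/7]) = {1, 2, …, 6}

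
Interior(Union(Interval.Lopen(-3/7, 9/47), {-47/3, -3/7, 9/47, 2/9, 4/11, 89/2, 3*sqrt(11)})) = Interval.open(-3/7, 9/47)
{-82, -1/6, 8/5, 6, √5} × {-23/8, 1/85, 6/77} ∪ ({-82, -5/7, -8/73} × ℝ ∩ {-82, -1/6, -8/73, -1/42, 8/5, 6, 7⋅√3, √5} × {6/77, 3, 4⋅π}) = ({-82, -8/73} × {6/77, 3, 4⋅π}) ∪ ({-82, -1/6, 8/5, 6, √5} × {-23/8, 1/85, 6/77})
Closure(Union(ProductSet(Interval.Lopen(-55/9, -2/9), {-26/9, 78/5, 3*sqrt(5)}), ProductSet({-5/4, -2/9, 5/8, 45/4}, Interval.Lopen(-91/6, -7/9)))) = Union(ProductSet({-5/4, -2/9, 5/8, 45/4}, Interval(-91/6, -7/9)), ProductSet(Interval(-55/9, -2/9), {-26/9, 78/5, 3*sqrt(5)}))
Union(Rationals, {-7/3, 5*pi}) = Union({5*pi}, Rationals)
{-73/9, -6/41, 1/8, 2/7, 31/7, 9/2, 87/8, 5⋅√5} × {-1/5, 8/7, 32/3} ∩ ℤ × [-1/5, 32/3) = ∅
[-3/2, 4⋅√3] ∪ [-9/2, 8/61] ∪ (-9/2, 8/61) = [-9/2, 4⋅√3]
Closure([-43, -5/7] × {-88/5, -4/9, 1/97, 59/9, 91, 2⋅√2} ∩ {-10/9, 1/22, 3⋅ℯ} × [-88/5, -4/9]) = {-10/9} × {-88/5, -4/9}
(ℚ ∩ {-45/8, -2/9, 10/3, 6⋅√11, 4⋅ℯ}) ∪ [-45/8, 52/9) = [-45/8, 52/9)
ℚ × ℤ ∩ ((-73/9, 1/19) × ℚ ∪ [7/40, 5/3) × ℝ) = ((ℚ ∩ (-73/9, 1/19)) ∪ (ℚ ∩ [7/40, 5/3))) × ℤ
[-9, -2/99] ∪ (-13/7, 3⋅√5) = [-9, 3⋅√5)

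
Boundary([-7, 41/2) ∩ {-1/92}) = {-1/92}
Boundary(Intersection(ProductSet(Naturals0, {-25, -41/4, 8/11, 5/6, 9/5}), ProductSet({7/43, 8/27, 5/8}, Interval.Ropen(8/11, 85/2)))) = EmptySet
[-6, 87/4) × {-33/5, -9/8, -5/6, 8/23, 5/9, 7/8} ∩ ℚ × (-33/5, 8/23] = (ℚ ∩ [-6, 87/4)) × {-9/8, -5/6, 8/23}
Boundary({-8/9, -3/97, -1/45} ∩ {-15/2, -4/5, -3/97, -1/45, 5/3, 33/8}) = {-3/97, -1/45}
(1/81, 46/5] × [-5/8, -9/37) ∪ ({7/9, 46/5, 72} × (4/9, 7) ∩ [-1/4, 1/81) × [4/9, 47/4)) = (1/81, 46/5] × [-5/8, -9/37)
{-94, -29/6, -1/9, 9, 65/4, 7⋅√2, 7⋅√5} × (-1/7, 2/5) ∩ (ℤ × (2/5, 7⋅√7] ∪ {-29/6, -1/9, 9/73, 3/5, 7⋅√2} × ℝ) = {-29/6, -1/9, 7⋅√2} × (-1/7, 2/5)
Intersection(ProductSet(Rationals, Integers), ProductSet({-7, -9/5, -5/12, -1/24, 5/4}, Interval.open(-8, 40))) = ProductSet({-7, -9/5, -5/12, -1/24, 5/4}, Range(-7, 40, 1))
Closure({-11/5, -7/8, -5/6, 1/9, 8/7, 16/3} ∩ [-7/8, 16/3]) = {-7/8, -5/6, 1/9, 8/7, 16/3}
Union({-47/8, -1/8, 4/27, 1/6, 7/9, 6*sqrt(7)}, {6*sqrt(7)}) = {-47/8, -1/8, 4/27, 1/6, 7/9, 6*sqrt(7)}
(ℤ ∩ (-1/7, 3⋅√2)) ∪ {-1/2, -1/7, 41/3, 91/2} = {-1/2, -1/7, 41/3, 91/2} ∪ {0, 1, …, 4}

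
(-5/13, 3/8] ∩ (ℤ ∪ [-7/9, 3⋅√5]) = (-5/13, 3/8] ∪ {0}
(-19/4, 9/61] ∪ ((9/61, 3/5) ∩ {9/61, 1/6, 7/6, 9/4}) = (-19/4, 9/61] ∪ {1/6}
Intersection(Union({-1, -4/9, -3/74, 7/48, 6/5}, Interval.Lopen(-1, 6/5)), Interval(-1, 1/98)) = Interval(-1, 1/98)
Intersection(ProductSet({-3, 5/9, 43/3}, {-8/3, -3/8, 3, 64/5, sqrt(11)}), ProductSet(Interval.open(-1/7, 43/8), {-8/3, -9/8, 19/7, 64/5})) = ProductSet({5/9}, {-8/3, 64/5})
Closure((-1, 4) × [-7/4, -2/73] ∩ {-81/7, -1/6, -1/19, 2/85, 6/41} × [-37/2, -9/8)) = {-1/6, -1/19, 2/85, 6/41} × [-7/4, -9/8]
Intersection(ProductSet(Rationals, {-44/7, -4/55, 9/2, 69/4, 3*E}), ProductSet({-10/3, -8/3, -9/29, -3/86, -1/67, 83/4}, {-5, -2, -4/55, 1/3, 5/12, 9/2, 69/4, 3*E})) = ProductSet({-10/3, -8/3, -9/29, -3/86, -1/67, 83/4}, {-4/55, 9/2, 69/4, 3*E})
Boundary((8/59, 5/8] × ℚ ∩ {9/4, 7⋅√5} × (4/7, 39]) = ∅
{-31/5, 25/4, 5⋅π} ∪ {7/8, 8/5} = {-31/5, 7/8, 8/5, 25/4, 5⋅π}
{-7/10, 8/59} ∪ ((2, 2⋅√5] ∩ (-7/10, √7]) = {-7/10, 8/59} ∪ (2, √7]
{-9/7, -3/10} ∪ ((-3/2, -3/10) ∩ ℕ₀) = {-9/7, -3/10}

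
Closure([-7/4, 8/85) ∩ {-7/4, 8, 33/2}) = {-7/4}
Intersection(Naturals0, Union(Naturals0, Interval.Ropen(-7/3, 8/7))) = Union(Naturals0, Range(0, 2, 1))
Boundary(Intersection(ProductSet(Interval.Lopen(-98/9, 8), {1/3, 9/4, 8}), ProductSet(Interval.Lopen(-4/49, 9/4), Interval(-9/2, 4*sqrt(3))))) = ProductSet(Interval(-4/49, 9/4), {1/3, 9/4})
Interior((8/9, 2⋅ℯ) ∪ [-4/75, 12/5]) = (-4/75, 2⋅ℯ)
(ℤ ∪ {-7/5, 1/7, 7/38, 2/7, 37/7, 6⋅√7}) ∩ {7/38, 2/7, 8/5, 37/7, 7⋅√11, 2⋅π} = {7/38, 2/7, 37/7}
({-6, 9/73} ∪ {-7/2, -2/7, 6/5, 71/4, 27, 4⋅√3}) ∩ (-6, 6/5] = {-7/2, -2/7, 9/73, 6/5}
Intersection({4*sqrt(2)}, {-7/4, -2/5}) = EmptySet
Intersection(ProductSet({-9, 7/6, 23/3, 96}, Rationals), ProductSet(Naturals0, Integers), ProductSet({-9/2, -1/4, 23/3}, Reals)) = EmptySet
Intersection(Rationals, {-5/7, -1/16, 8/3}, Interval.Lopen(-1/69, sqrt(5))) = EmptySet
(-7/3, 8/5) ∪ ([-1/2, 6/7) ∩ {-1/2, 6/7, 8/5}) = (-7/3, 8/5)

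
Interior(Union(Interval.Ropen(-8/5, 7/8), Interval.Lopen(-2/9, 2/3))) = Interval.open(-8/5, 7/8)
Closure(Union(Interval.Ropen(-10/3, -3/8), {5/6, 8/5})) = Union({5/6, 8/5}, Interval(-10/3, -3/8))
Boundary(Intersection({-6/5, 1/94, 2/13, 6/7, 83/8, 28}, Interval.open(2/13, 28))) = {6/7, 83/8}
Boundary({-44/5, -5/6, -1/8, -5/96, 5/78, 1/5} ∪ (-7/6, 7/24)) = {-44/5, -7/6, 7/24}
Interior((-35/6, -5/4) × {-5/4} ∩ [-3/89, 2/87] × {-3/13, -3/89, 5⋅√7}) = ∅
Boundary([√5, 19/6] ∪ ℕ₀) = {19/6, √5} ∪ (ℕ₀ \ (√5, 19/6))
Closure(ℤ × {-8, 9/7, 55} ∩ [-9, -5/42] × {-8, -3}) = {-9, -8, …, -1} × {-8}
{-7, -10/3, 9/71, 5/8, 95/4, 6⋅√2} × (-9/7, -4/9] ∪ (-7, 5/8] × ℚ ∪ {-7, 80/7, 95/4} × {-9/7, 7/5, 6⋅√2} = ((-7, 5/8] × ℚ) ∪ ({-7, 80/7, 95/4} × {-9/7, 7/5, 6⋅√2}) ∪ ({-7, -10/3, 9/71, 5/8, 95/4, 6⋅√2} × (-9/7, -4/9])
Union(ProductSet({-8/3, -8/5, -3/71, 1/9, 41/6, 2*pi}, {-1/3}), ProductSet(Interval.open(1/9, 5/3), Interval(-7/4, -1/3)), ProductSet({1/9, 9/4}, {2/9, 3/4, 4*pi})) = Union(ProductSet({1/9, 9/4}, {2/9, 3/4, 4*pi}), ProductSet({-8/3, -8/5, -3/71, 1/9, 41/6, 2*pi}, {-1/3}), ProductSet(Interval.open(1/9, 5/3), Interval(-7/4, -1/3)))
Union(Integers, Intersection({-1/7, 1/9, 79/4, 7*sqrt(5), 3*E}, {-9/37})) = Integers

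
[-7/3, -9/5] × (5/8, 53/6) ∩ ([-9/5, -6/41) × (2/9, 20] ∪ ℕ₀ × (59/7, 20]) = {-9/5} × (5/8, 53/6)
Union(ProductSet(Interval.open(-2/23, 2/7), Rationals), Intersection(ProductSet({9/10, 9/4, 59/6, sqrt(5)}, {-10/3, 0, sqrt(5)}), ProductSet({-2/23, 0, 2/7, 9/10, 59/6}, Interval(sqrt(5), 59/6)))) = Union(ProductSet({9/10, 59/6}, {sqrt(5)}), ProductSet(Interval.open(-2/23, 2/7), Rationals))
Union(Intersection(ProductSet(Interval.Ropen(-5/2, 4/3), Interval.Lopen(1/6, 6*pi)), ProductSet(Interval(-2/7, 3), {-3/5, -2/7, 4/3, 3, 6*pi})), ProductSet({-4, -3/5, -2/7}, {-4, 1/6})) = Union(ProductSet({-4, -3/5, -2/7}, {-4, 1/6}), ProductSet(Interval.Ropen(-2/7, 4/3), {4/3, 3, 6*pi}))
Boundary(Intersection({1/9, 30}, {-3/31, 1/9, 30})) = {1/9, 30}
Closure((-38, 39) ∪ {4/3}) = [-38, 39]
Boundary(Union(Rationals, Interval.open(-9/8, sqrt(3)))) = Union(Interval(-oo, -9/8), Interval(sqrt(3), oo))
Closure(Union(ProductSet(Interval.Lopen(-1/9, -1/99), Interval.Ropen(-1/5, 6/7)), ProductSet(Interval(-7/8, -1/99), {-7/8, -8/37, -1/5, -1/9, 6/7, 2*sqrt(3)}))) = Union(ProductSet({-1/9, -1/99}, Interval(-1/5, 6/7)), ProductSet(Interval(-7/8, -1/99), {-7/8, -8/37, -1/5, -1/9, 6/7, 2*sqrt(3)}), ProductSet(Interval.Lopen(-1/9, -1/99), Interval.Ropen(-1/5, 6/7)))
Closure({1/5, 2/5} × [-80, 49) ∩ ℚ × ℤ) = {1/5, 2/5} × {-80, -79, …, 48}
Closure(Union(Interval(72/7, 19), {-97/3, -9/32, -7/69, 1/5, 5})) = Union({-97/3, -9/32, -7/69, 1/5, 5}, Interval(72/7, 19))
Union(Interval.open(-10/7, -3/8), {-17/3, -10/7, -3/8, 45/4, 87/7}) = Union({-17/3, 45/4, 87/7}, Interval(-10/7, -3/8))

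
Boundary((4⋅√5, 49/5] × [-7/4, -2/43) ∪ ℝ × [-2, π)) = ℝ × {-2, π}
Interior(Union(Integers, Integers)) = EmptySet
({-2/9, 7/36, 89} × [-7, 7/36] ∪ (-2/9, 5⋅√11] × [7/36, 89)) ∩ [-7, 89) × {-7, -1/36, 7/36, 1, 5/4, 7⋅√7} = ({-2/9, 7/36} × {-7, -1/36, 7/36}) ∪ ((-2/9, 5⋅√11] × {7/36, 1, 5/4, 7⋅√7})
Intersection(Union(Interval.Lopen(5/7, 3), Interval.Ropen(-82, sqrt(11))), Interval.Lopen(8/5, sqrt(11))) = Interval.open(8/5, sqrt(11))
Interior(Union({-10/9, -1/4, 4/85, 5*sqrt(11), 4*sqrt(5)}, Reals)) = Reals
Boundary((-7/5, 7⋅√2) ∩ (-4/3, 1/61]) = {-4/3, 1/61}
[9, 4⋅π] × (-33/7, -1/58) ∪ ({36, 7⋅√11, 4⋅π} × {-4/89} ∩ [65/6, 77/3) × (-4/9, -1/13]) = [9, 4⋅π] × (-33/7, -1/58)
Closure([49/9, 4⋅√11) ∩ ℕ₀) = {6, 7, …, 13}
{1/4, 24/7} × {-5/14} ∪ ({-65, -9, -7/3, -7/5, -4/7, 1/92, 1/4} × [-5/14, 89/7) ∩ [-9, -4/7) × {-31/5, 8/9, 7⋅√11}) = ({1/4, 24/7} × {-5/14}) ∪ ({-9, -7/3, -7/5} × {8/9})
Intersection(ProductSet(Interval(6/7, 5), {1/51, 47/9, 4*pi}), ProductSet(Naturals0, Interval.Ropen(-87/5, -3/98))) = EmptySet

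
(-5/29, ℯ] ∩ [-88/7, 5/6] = (-5/29, 5/6]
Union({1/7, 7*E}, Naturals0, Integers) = Union({1/7, 7*E}, Integers)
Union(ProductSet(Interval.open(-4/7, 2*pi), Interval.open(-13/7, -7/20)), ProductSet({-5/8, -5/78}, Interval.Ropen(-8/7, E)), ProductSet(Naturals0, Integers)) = Union(ProductSet({-5/8, -5/78}, Interval.Ropen(-8/7, E)), ProductSet(Interval.open(-4/7, 2*pi), Interval.open(-13/7, -7/20)), ProductSet(Naturals0, Integers))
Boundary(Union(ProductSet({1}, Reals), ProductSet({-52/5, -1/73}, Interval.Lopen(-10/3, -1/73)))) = Union(ProductSet({1}, Reals), ProductSet({-52/5, -1/73}, Interval(-10/3, -1/73)))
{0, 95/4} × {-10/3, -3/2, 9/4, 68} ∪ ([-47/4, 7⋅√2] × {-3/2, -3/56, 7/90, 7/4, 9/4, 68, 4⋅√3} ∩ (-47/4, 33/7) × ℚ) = ({0, 95/4} × {-10/3, -3/2, 9/4, 68}) ∪ ((-47/4, 33/7) × {-3/2, -3/56, 7/90, 7/4, 9/4, 68})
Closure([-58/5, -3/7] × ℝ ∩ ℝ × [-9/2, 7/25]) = [-58/5, -3/7] × [-9/2, 7/25]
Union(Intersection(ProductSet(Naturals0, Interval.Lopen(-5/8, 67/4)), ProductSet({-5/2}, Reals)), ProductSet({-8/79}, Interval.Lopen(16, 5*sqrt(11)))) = ProductSet({-8/79}, Interval.Lopen(16, 5*sqrt(11)))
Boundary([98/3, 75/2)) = {98/3, 75/2}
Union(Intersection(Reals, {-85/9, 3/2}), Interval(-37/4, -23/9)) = Union({-85/9, 3/2}, Interval(-37/4, -23/9))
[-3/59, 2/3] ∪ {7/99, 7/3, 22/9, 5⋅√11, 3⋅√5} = [-3/59, 2/3] ∪ {7/3, 22/9, 5⋅√11, 3⋅√5}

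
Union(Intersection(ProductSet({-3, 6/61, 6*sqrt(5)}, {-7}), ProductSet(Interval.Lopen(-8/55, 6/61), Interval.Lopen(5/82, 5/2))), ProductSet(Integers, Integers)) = ProductSet(Integers, Integers)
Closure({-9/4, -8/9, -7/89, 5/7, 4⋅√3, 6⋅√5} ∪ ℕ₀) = {-9/4, -8/9, -7/89, 5/7, 4⋅√3, 6⋅√5} ∪ ℕ₀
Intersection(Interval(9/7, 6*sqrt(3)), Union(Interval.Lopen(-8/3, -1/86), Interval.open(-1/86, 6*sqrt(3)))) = Interval.Ropen(9/7, 6*sqrt(3))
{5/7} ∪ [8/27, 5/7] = [8/27, 5/7]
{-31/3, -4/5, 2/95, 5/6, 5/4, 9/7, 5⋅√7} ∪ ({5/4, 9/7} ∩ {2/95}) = {-31/3, -4/5, 2/95, 5/6, 5/4, 9/7, 5⋅√7}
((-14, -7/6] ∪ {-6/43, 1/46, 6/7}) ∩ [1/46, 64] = {1/46, 6/7}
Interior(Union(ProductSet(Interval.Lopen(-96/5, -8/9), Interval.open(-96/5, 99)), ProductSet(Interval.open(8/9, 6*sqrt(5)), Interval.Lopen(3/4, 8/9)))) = Union(ProductSet(Interval.open(-96/5, -8/9), Interval.open(-96/5, 99)), ProductSet(Interval.open(8/9, 6*sqrt(5)), Interval.open(3/4, 8/9)))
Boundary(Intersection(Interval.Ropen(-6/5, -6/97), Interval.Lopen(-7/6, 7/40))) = {-7/6, -6/97}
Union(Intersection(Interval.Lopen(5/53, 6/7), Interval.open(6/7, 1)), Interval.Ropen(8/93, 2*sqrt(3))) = Interval.Ropen(8/93, 2*sqrt(3))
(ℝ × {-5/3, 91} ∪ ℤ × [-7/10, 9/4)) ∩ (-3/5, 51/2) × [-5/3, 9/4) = ((-3/5, 51/2) × {-5/3}) ∪ ({0, 1, …, 25} × [-7/10, 9/4))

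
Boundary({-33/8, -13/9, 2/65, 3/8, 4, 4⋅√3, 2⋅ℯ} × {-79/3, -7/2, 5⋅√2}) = {-33/8, -13/9, 2/65, 3/8, 4, 4⋅√3, 2⋅ℯ} × {-79/3, -7/2, 5⋅√2}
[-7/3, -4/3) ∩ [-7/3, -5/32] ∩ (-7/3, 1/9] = (-7/3, -4/3)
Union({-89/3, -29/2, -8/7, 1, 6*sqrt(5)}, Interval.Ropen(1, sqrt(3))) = Union({-89/3, -29/2, -8/7, 6*sqrt(5)}, Interval.Ropen(1, sqrt(3)))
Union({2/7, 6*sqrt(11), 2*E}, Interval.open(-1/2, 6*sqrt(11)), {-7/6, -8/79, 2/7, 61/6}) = Union({-7/6}, Interval.Lopen(-1/2, 6*sqrt(11)))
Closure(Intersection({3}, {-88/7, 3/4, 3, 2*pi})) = {3}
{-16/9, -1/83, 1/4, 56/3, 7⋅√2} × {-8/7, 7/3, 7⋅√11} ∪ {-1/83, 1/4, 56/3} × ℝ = ({-1/83, 1/4, 56/3} × ℝ) ∪ ({-16/9, -1/83, 1/4, 56/3, 7⋅√2} × {-8/7, 7/3, 7⋅√11})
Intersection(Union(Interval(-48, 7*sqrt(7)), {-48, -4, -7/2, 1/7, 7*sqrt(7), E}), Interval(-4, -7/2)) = Interval(-4, -7/2)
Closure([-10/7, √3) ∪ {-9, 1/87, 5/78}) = {-9} ∪ [-10/7, √3]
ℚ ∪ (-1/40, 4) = ℚ ∪ [-1/40, 4]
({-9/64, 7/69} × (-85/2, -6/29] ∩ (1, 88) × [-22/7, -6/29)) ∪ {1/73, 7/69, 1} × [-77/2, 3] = {1/73, 7/69, 1} × [-77/2, 3]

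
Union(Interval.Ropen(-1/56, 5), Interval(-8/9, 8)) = Interval(-8/9, 8)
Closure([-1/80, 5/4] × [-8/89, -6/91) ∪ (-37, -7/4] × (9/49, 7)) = ({-37, -7/4} × [9/49, 7]) ∪ ([-37, -7/4] × {9/49, 7}) ∪ ((-37, -7/4] × (9/49, 7)) ∪ ([-1/80, 5/4] × [-8/89, -6/91])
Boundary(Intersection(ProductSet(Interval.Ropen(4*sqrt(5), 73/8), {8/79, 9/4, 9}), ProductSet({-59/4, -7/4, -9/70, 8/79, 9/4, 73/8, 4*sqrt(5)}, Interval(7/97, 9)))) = ProductSet({4*sqrt(5)}, {8/79, 9/4, 9})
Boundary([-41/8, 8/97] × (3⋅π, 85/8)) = ({-41/8, 8/97} × [3⋅π, 85/8]) ∪ ([-41/8, 8/97] × {85/8, 3⋅π})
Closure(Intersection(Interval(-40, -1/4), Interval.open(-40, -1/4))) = Interval(-40, -1/4)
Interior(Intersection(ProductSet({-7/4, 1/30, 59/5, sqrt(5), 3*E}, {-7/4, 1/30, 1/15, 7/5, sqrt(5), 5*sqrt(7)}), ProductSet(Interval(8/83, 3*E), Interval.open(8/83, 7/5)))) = EmptySet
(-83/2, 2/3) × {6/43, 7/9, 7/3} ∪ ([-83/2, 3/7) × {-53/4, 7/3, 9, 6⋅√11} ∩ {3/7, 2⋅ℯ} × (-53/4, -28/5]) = (-83/2, 2/3) × {6/43, 7/9, 7/3}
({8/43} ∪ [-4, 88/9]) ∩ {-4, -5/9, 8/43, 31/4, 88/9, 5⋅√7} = {-4, -5/9, 8/43, 31/4, 88/9}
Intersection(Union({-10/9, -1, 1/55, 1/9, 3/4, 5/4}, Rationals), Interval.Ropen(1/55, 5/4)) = Intersection(Interval.Ropen(1/55, 5/4), Rationals)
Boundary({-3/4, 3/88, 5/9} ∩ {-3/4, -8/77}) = {-3/4}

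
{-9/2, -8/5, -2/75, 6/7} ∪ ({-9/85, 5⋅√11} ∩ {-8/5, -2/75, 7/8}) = {-9/2, -8/5, -2/75, 6/7}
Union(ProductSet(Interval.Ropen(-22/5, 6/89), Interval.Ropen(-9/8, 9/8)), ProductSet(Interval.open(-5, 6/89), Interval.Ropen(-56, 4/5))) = Union(ProductSet(Interval.open(-5, 6/89), Interval.Ropen(-56, 4/5)), ProductSet(Interval.Ropen(-22/5, 6/89), Interval.Ropen(-9/8, 9/8)))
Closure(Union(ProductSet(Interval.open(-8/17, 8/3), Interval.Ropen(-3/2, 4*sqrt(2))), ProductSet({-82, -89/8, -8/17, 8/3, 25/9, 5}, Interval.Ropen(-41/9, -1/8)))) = Union(ProductSet({-8/17, 8/3}, Interval(-3/2, 4*sqrt(2))), ProductSet({-82, -89/8, -8/17, 8/3, 25/9, 5}, Interval(-41/9, -1/8)), ProductSet(Interval(-8/17, 8/3), {-3/2, 4*sqrt(2)}), ProductSet(Interval.open(-8/17, 8/3), Interval.Ropen(-3/2, 4*sqrt(2))))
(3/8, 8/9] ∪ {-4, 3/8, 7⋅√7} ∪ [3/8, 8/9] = {-4, 7⋅√7} ∪ [3/8, 8/9]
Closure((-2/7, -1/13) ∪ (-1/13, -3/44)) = [-2/7, -3/44]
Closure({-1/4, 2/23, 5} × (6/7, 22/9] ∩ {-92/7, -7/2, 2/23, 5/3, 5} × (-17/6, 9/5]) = {2/23, 5} × [6/7, 9/5]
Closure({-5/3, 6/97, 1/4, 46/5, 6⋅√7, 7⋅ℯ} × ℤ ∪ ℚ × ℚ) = ℝ × ℝ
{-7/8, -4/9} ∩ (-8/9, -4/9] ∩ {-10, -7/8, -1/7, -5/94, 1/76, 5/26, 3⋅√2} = {-7/8}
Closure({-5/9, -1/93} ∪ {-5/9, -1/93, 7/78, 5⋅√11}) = {-5/9, -1/93, 7/78, 5⋅√11}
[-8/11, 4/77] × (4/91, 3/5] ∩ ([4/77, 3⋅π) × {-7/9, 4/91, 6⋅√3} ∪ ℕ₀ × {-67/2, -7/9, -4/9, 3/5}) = {0} × {3/5}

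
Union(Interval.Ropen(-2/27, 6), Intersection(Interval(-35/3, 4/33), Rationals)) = Union(Intersection(Interval(-35/3, 4/33), Rationals), Interval.Ropen(-2/27, 6))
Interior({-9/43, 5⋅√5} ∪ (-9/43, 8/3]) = (-9/43, 8/3)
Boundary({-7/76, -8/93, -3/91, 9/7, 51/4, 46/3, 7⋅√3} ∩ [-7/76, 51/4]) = {-7/76, -8/93, -3/91, 9/7, 51/4, 7⋅√3}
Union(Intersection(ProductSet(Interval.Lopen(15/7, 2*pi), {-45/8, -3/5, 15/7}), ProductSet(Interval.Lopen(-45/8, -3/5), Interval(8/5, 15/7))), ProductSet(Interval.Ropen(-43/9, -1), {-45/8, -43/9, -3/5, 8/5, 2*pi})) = ProductSet(Interval.Ropen(-43/9, -1), {-45/8, -43/9, -3/5, 8/5, 2*pi})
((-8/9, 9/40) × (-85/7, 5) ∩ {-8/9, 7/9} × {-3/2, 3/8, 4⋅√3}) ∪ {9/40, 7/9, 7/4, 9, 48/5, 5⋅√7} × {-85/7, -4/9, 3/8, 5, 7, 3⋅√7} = {9/40, 7/9, 7/4, 9, 48/5, 5⋅√7} × {-85/7, -4/9, 3/8, 5, 7, 3⋅√7}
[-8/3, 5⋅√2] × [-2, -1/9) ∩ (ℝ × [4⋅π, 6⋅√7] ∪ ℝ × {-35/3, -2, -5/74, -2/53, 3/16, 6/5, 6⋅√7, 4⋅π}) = [-8/3, 5⋅√2] × {-2}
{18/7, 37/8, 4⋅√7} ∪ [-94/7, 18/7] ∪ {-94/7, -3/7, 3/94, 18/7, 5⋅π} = [-94/7, 18/7] ∪ {37/8, 4⋅√7, 5⋅π}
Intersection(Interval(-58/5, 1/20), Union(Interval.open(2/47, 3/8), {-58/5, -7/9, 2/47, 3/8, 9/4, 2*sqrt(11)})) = Union({-58/5, -7/9}, Interval(2/47, 1/20))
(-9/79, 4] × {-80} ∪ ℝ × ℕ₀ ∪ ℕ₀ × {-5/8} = (ℝ × ℕ₀) ∪ (ℕ₀ × {-5/8}) ∪ ((-9/79, 4] × {-80})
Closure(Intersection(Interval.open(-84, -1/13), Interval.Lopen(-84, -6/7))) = Interval(-84, -6/7)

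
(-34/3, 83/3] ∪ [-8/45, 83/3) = (-34/3, 83/3]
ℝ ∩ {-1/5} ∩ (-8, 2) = {-1/5}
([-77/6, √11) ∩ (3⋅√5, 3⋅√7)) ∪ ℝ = ℝ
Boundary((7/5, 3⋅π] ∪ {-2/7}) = {-2/7, 7/5, 3⋅π}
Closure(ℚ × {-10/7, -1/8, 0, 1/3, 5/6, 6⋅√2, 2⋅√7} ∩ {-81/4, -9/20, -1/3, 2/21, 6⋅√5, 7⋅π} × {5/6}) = {-81/4, -9/20, -1/3, 2/21} × {5/6}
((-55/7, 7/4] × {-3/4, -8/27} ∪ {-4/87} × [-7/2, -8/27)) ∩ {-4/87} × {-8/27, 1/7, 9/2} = {-4/87} × {-8/27}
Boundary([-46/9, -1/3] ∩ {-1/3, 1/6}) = {-1/3}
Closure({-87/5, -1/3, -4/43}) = {-87/5, -1/3, -4/43}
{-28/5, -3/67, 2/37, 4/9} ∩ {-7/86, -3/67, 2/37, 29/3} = {-3/67, 2/37}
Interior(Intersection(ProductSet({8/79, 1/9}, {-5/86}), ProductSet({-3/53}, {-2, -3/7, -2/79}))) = EmptySet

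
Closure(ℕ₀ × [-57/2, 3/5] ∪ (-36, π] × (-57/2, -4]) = ({-36, π} × [-57/2, -4]) ∪ ([-36, π] × {-57/2, -4}) ∪ ((-36, π] × (-57/2, -4]) ∪ ((ℕ₀ ∪ (ℕ₀ \ (-36, π))) × [-57/2, 3/5])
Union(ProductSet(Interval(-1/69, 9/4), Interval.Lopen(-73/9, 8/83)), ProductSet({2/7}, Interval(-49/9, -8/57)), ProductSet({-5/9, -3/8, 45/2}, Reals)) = Union(ProductSet({-5/9, -3/8, 45/2}, Reals), ProductSet(Interval(-1/69, 9/4), Interval.Lopen(-73/9, 8/83)))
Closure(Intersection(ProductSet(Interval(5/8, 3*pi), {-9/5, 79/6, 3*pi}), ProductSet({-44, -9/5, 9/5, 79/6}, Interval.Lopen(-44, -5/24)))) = ProductSet({9/5}, {-9/5})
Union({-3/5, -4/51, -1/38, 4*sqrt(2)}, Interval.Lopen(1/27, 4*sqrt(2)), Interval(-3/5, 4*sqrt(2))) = Interval(-3/5, 4*sqrt(2))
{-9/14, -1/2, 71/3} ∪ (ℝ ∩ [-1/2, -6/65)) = {-9/14, 71/3} ∪ [-1/2, -6/65)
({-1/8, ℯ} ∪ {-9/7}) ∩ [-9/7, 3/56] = {-9/7, -1/8}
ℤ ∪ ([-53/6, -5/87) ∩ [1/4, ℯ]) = ℤ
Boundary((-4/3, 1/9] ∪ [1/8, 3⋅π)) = {-4/3, 1/9, 1/8, 3⋅π}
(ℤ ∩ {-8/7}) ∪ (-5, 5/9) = (-5, 5/9)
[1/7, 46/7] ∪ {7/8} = [1/7, 46/7]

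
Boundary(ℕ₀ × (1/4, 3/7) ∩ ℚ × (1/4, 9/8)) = ℕ₀ × [1/4, 3/7]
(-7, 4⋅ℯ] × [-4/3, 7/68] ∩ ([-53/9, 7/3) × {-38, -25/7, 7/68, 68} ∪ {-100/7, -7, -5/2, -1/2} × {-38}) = [-53/9, 7/3) × {7/68}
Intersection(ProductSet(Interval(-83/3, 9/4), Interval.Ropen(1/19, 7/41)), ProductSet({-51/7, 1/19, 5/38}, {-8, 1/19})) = ProductSet({-51/7, 1/19, 5/38}, {1/19})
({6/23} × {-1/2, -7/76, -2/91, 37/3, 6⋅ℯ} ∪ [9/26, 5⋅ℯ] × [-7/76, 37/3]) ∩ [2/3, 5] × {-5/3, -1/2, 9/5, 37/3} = [2/3, 5] × {9/5, 37/3}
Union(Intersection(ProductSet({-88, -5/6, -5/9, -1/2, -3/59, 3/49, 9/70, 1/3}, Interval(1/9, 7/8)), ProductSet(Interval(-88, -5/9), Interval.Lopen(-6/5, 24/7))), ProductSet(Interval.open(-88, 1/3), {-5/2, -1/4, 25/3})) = Union(ProductSet({-88, -5/6, -5/9}, Interval(1/9, 7/8)), ProductSet(Interval.open(-88, 1/3), {-5/2, -1/4, 25/3}))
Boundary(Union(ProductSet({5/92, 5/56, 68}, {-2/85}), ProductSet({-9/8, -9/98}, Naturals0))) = Union(ProductSet({-9/8, -9/98}, Naturals0), ProductSet({5/92, 5/56, 68}, {-2/85}))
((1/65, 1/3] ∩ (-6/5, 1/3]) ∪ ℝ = (-∞, ∞)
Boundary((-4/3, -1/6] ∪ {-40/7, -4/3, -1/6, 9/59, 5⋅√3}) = {-40/7, -4/3, -1/6, 9/59, 5⋅√3}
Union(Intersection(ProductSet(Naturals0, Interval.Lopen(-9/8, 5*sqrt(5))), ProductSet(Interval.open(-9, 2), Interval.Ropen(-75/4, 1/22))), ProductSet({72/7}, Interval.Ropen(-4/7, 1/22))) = Union(ProductSet({72/7}, Interval.Ropen(-4/7, 1/22)), ProductSet(Range(0, 2, 1), Interval.open(-9/8, 1/22)))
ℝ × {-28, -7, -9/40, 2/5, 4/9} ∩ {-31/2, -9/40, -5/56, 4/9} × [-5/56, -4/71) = ∅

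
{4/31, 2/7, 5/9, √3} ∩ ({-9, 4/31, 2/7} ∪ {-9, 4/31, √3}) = {4/31, 2/7, √3}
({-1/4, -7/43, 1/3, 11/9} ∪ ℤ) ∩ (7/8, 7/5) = {1} ∪ {11/9}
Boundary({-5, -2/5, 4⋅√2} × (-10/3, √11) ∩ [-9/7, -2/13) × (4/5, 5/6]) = {-2/5} × [4/5, 5/6]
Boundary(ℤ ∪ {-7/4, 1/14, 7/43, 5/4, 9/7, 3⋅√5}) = ℤ ∪ {-7/4, 1/14, 7/43, 5/4, 9/7, 3⋅√5}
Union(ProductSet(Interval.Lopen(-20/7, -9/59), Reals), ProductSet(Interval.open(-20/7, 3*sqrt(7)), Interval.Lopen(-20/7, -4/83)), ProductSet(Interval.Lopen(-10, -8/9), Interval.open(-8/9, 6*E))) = Union(ProductSet(Interval.Lopen(-10, -8/9), Interval.open(-8/9, 6*E)), ProductSet(Interval.Lopen(-20/7, -9/59), Reals), ProductSet(Interval.open(-20/7, 3*sqrt(7)), Interval.Lopen(-20/7, -4/83)))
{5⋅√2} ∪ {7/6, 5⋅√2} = {7/6, 5⋅√2}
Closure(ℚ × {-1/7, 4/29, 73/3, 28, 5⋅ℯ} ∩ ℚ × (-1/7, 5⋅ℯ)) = ℝ × {4/29}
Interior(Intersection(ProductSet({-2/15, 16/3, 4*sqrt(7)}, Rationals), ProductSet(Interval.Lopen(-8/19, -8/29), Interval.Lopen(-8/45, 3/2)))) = EmptySet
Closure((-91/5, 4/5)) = [-91/5, 4/5]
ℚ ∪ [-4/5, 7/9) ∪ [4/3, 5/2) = ℚ ∪ [-4/5, 7/9] ∪ [4/3, 5/2]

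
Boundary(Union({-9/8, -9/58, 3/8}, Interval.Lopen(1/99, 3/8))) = {-9/8, -9/58, 1/99, 3/8}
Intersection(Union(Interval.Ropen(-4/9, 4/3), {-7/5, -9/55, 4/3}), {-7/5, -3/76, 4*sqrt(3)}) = {-7/5, -3/76}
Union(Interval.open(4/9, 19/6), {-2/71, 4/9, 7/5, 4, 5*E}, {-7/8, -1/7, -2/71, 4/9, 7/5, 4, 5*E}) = Union({-7/8, -1/7, -2/71, 4, 5*E}, Interval.Ropen(4/9, 19/6))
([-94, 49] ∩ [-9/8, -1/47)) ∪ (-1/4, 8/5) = [-9/8, 8/5)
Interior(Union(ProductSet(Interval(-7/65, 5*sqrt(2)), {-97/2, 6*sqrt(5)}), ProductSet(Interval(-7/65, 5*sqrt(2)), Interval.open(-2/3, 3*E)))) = ProductSet(Interval.open(-7/65, 5*sqrt(2)), Interval.open(-2/3, 3*E))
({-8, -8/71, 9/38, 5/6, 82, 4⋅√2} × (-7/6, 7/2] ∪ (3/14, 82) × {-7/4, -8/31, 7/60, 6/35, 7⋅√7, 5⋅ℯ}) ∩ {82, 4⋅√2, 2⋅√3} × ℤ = {82, 4⋅√2} × {-1, 0, …, 3}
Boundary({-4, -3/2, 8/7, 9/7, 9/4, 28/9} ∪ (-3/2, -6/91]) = {-4, -3/2, -6/91, 8/7, 9/7, 9/4, 28/9}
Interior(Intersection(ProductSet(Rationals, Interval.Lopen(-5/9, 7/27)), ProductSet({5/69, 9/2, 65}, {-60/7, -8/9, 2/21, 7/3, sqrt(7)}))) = EmptySet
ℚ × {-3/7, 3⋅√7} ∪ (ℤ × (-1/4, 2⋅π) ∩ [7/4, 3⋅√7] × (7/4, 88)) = (ℚ × {-3/7, 3⋅√7}) ∪ ({2, 3, …, 7} × (7/4, 2⋅π))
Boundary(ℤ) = ℤ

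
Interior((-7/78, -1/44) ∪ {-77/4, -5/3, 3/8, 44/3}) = (-7/78, -1/44)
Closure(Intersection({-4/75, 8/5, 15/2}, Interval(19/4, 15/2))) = {15/2}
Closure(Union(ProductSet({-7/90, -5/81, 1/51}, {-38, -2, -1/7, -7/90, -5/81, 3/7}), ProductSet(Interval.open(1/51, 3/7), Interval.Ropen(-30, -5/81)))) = Union(ProductSet({1/51, 3/7}, Interval(-30, -5/81)), ProductSet({-7/90, -5/81, 1/51}, {-38, -2, -1/7, -7/90, -5/81, 3/7}), ProductSet(Interval(1/51, 3/7), {-30, -5/81}), ProductSet(Interval.open(1/51, 3/7), Interval.Ropen(-30, -5/81)))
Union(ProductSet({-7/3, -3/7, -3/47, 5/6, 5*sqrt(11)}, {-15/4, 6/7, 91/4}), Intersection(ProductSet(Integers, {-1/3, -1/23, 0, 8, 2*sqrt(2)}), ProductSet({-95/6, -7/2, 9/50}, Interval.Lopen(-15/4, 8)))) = ProductSet({-7/3, -3/7, -3/47, 5/6, 5*sqrt(11)}, {-15/4, 6/7, 91/4})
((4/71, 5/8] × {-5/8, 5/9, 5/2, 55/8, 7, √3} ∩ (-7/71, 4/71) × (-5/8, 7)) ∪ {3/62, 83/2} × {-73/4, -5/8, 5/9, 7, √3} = {3/62, 83/2} × {-73/4, -5/8, 5/9, 7, √3}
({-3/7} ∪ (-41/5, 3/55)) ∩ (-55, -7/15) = (-41/5, -7/15)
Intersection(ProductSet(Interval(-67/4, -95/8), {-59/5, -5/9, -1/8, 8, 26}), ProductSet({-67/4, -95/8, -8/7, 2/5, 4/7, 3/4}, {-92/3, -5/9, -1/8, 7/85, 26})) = ProductSet({-67/4, -95/8}, {-5/9, -1/8, 26})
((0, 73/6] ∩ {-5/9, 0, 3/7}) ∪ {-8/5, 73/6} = {-8/5, 3/7, 73/6}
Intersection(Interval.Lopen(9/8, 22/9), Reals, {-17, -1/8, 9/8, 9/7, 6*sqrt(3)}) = {9/7}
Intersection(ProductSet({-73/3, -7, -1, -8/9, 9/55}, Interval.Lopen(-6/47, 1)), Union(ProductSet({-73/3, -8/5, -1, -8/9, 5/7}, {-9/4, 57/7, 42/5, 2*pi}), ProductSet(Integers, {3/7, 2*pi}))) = ProductSet({-7, -1}, {3/7})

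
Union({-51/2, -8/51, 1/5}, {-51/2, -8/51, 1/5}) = {-51/2, -8/51, 1/5}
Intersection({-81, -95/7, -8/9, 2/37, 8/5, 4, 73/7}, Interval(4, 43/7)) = {4}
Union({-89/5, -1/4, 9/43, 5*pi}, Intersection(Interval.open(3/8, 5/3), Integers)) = Union({-89/5, -1/4, 9/43, 5*pi}, Range(1, 2, 1))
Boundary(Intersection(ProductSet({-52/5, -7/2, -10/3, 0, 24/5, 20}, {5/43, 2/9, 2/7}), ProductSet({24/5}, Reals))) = ProductSet({24/5}, {5/43, 2/9, 2/7})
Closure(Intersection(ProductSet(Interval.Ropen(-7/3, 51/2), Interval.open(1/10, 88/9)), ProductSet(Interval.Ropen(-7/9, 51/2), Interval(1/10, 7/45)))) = Union(ProductSet({-7/9, 51/2}, Interval(1/10, 7/45)), ProductSet(Interval(-7/9, 51/2), {1/10, 7/45}), ProductSet(Interval.Ropen(-7/9, 51/2), Interval.Lopen(1/10, 7/45)))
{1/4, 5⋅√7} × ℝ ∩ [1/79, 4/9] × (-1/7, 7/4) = {1/4} × (-1/7, 7/4)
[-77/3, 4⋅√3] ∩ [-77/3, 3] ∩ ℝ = [-77/3, 3]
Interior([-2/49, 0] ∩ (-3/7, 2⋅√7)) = (-2/49, 0)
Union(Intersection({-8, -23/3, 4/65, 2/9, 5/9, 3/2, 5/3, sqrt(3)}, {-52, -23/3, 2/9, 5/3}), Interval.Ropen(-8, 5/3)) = Interval(-8, 5/3)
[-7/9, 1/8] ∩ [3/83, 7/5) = [3/83, 1/8]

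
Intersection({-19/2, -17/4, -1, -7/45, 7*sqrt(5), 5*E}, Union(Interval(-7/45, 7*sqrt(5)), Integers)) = {-1, -7/45, 7*sqrt(5), 5*E}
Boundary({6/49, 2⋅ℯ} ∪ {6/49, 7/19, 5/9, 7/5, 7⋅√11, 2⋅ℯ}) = {6/49, 7/19, 5/9, 7/5, 7⋅√11, 2⋅ℯ}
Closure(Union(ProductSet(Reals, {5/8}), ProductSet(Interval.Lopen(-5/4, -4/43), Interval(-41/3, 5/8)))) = Union(ProductSet(Interval(-5/4, -4/43), Interval(-41/3, 5/8)), ProductSet(Reals, {5/8}))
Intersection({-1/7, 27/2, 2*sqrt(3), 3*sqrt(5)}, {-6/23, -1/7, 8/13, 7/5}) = {-1/7}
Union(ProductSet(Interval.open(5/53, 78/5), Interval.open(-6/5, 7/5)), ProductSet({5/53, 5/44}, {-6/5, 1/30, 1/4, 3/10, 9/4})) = Union(ProductSet({5/53, 5/44}, {-6/5, 1/30, 1/4, 3/10, 9/4}), ProductSet(Interval.open(5/53, 78/5), Interval.open(-6/5, 7/5)))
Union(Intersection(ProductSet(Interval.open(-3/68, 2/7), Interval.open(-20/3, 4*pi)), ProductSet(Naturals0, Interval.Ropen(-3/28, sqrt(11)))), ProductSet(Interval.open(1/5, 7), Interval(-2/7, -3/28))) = Union(ProductSet(Interval.open(1/5, 7), Interval(-2/7, -3/28)), ProductSet(Range(0, 1, 1), Interval.Ropen(-3/28, sqrt(11))))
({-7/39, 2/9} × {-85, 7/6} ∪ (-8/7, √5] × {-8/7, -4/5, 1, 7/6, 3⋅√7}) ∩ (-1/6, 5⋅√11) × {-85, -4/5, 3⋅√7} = ({2/9} × {-85}) ∪ ((-1/6, √5] × {-4/5, 3⋅√7})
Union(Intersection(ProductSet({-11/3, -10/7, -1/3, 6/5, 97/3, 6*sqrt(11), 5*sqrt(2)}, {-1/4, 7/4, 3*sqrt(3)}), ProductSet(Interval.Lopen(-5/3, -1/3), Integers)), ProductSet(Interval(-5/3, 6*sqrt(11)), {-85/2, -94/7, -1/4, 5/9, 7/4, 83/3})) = ProductSet(Interval(-5/3, 6*sqrt(11)), {-85/2, -94/7, -1/4, 5/9, 7/4, 83/3})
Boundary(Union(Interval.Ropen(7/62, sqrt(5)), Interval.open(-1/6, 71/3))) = {-1/6, 71/3}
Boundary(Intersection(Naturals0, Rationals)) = Naturals0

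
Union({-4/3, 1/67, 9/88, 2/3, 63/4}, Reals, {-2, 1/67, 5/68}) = Reals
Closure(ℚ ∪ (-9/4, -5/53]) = ℚ ∪ (-∞, ∞)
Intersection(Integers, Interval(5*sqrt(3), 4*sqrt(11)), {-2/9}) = EmptySet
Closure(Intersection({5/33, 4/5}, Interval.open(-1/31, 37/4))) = {5/33, 4/5}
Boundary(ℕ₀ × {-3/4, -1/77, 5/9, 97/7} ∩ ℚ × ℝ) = ℕ₀ × {-3/4, -1/77, 5/9, 97/7}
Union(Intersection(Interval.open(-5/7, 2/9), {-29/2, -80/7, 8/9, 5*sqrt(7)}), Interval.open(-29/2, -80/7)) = Interval.open(-29/2, -80/7)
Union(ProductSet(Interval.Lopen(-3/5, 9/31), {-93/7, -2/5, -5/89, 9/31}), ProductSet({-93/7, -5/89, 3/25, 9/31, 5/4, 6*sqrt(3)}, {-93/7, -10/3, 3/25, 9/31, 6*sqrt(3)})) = Union(ProductSet({-93/7, -5/89, 3/25, 9/31, 5/4, 6*sqrt(3)}, {-93/7, -10/3, 3/25, 9/31, 6*sqrt(3)}), ProductSet(Interval.Lopen(-3/5, 9/31), {-93/7, -2/5, -5/89, 9/31}))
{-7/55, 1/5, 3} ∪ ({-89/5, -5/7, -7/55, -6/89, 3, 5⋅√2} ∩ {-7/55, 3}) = {-7/55, 1/5, 3}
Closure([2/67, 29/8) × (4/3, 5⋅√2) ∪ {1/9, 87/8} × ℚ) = ({87/8} × ℝ) ∪ ({2/67, 29/8} × [4/3, 5⋅√2]) ∪ ([2/67, 29/8] × {4/3, 5⋅√2}) ∪ ([2/67, 29/8) × (4/3, 5⋅√2)) ∪ ({1/9, 87/8} × (ℚ ∪ (-∞, 4/3] ∪ [5⋅√2, ∞)))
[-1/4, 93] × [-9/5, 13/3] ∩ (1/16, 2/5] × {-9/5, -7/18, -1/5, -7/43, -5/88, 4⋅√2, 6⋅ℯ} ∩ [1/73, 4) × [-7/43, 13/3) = (1/16, 2/5] × {-7/43, -5/88}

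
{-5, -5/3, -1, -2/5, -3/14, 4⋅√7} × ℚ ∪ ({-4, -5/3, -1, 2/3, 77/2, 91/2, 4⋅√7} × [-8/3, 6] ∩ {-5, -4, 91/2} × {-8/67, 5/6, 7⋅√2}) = ({-4, 91/2} × {-8/67, 5/6}) ∪ ({-5, -5/3, -1, -2/5, -3/14, 4⋅√7} × ℚ)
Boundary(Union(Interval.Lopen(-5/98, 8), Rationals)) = Union(Interval(-oo, -5/98), Interval(8, oo))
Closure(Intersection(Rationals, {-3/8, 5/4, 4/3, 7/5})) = {-3/8, 5/4, 4/3, 7/5}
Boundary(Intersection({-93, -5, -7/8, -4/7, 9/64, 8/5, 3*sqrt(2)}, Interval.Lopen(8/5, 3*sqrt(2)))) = {3*sqrt(2)}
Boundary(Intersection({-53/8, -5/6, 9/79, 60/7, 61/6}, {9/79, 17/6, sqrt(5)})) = {9/79}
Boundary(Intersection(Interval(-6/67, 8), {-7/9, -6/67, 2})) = {-6/67, 2}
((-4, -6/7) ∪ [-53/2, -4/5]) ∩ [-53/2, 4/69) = [-53/2, -4/5]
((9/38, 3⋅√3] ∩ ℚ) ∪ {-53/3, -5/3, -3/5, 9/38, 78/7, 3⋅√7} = {-53/3, -5/3, -3/5, 9/38, 78/7, 3⋅√7} ∪ (ℚ ∩ (9/38, 3⋅√3])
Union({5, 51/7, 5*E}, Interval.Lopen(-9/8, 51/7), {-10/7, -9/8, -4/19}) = Union({-10/7, 5*E}, Interval(-9/8, 51/7))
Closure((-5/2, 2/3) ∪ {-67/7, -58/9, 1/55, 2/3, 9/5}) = {-67/7, -58/9, 9/5} ∪ [-5/2, 2/3]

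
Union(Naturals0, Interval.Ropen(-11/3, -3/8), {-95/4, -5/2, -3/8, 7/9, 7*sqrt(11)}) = Union({-95/4, 7/9, 7*sqrt(11)}, Interval(-11/3, -3/8), Naturals0)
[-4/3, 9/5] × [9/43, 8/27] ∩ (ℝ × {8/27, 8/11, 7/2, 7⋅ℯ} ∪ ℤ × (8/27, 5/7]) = [-4/3, 9/5] × {8/27}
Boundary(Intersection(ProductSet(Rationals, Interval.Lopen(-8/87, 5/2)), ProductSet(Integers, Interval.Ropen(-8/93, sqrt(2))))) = ProductSet(Integers, Interval(-8/93, sqrt(2)))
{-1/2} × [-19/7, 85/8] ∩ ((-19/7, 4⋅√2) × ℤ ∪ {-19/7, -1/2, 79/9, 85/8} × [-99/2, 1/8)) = {-1/2} × ([-19/7, 1/8) ∪ {-2, -1, …, 10})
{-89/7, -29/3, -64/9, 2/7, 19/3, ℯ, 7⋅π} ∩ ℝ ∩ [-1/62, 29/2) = {2/7, 19/3, ℯ}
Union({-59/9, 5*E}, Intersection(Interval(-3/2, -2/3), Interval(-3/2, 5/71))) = Union({-59/9, 5*E}, Interval(-3/2, -2/3))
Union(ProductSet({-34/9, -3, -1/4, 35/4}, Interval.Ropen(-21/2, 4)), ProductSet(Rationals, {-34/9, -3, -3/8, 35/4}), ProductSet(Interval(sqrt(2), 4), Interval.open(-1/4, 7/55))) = Union(ProductSet({-34/9, -3, -1/4, 35/4}, Interval.Ropen(-21/2, 4)), ProductSet(Interval(sqrt(2), 4), Interval.open(-1/4, 7/55)), ProductSet(Rationals, {-34/9, -3, -3/8, 35/4}))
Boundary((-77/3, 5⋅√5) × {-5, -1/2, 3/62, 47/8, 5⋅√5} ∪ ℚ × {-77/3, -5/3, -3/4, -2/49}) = (ℝ × {-77/3, -5/3, -3/4, -2/49}) ∪ ([-77/3, 5⋅√5] × {-5, -1/2, 3/62, 47/8, 5⋅√5})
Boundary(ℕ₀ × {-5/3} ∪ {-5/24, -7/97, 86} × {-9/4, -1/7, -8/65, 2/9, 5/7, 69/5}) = (ℕ₀ × {-5/3}) ∪ ({-5/24, -7/97, 86} × {-9/4, -1/7, -8/65, 2/9, 5/7, 69/5})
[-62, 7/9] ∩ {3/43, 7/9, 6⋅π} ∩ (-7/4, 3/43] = {3/43}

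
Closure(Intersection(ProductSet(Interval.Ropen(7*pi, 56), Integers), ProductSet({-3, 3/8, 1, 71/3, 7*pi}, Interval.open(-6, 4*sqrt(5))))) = ProductSet({71/3, 7*pi}, Range(-5, 9, 1))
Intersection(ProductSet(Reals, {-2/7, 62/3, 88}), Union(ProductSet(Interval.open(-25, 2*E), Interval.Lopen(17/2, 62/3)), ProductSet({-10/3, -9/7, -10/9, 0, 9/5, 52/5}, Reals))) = Union(ProductSet({-10/3, -9/7, -10/9, 0, 9/5, 52/5}, {-2/7, 62/3, 88}), ProductSet(Interval.open(-25, 2*E), {62/3}))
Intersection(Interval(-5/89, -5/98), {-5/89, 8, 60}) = {-5/89}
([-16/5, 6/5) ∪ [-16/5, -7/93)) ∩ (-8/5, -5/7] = (-8/5, -5/7]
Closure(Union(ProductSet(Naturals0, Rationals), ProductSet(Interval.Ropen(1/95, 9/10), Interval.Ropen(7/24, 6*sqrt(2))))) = Union(ProductSet(Complement(Naturals0, Interval.open(1/95, 9/10)), Reals), ProductSet({1/95, 9/10}, Interval(7/24, 6*sqrt(2))), ProductSet(Interval(1/95, 9/10), {7/24, 6*sqrt(2)}), ProductSet(Interval.Ropen(1/95, 9/10), Interval.Ropen(7/24, 6*sqrt(2))), ProductSet(Naturals0, Union(Interval(-oo, 7/24), Interval(6*sqrt(2), oo), Rationals)))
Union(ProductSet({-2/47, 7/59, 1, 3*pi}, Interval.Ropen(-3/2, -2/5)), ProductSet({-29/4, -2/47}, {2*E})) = Union(ProductSet({-29/4, -2/47}, {2*E}), ProductSet({-2/47, 7/59, 1, 3*pi}, Interval.Ropen(-3/2, -2/5)))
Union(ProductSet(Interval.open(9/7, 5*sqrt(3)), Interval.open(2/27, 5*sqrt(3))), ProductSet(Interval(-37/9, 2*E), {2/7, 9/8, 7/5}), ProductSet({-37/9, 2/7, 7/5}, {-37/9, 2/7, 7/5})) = Union(ProductSet({-37/9, 2/7, 7/5}, {-37/9, 2/7, 7/5}), ProductSet(Interval(-37/9, 2*E), {2/7, 9/8, 7/5}), ProductSet(Interval.open(9/7, 5*sqrt(3)), Interval.open(2/27, 5*sqrt(3))))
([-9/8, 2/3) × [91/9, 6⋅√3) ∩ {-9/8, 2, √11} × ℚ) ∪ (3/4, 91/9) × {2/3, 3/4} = ((3/4, 91/9) × {2/3, 3/4}) ∪ ({-9/8} × (ℚ ∩ [91/9, 6⋅√3)))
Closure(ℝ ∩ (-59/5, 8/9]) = [-59/5, 8/9]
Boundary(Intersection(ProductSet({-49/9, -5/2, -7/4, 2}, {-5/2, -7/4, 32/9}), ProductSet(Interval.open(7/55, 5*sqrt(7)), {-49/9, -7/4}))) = ProductSet({2}, {-7/4})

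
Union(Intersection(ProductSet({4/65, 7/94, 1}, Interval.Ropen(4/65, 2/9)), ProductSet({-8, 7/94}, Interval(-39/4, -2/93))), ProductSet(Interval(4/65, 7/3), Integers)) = ProductSet(Interval(4/65, 7/3), Integers)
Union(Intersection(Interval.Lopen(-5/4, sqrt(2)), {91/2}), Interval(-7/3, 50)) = Interval(-7/3, 50)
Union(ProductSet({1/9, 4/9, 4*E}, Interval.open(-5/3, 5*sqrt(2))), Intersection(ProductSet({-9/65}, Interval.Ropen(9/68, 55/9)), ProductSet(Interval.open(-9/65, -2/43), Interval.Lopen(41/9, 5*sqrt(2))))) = ProductSet({1/9, 4/9, 4*E}, Interval.open(-5/3, 5*sqrt(2)))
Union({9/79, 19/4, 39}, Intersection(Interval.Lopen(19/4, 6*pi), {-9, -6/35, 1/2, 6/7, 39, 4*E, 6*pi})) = {9/79, 19/4, 39, 4*E, 6*pi}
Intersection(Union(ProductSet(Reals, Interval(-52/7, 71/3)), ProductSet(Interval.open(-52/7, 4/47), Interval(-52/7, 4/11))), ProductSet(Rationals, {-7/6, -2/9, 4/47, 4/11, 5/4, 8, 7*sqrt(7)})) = ProductSet(Rationals, {-7/6, -2/9, 4/47, 4/11, 5/4, 8, 7*sqrt(7)})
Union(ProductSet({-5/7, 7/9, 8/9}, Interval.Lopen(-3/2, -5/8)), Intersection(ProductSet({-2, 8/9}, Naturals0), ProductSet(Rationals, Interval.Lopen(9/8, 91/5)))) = Union(ProductSet({-2, 8/9}, Range(2, 19, 1)), ProductSet({-5/7, 7/9, 8/9}, Interval.Lopen(-3/2, -5/8)))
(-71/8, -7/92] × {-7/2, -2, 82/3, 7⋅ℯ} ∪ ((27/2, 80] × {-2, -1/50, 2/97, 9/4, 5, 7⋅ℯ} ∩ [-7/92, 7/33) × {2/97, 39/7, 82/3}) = (-71/8, -7/92] × {-7/2, -2, 82/3, 7⋅ℯ}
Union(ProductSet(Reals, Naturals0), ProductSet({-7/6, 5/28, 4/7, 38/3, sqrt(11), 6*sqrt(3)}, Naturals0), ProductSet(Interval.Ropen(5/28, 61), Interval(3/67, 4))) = Union(ProductSet(Interval.Ropen(5/28, 61), Interval(3/67, 4)), ProductSet(Reals, Naturals0))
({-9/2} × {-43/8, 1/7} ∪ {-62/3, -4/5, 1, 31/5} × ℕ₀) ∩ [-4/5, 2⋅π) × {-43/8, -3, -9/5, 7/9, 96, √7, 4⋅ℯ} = {-4/5, 1, 31/5} × {96}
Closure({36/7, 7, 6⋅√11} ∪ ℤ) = ℤ ∪ {36/7, 6⋅√11}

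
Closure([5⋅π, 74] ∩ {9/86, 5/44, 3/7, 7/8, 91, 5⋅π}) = {5⋅π}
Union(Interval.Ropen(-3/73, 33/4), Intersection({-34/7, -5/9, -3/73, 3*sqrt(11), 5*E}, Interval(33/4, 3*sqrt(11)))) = Union({3*sqrt(11)}, Interval.Ropen(-3/73, 33/4))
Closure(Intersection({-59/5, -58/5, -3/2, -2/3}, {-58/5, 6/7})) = {-58/5}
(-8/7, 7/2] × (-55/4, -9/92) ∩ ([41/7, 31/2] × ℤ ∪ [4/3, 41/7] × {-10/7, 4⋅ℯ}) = [4/3, 7/2] × {-10/7}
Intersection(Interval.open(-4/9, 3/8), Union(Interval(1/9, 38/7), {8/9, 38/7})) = Interval.Ropen(1/9, 3/8)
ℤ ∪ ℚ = ℚ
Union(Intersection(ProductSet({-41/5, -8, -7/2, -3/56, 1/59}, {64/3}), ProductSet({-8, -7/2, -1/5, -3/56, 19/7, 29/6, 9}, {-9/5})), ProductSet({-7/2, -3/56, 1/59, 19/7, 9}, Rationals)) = ProductSet({-7/2, -3/56, 1/59, 19/7, 9}, Rationals)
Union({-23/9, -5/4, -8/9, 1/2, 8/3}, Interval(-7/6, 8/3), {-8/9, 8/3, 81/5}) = Union({-23/9, -5/4, 81/5}, Interval(-7/6, 8/3))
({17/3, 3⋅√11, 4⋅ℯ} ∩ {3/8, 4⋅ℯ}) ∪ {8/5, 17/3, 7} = {8/5, 17/3, 7, 4⋅ℯ}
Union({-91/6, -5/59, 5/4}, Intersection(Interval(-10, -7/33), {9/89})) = {-91/6, -5/59, 5/4}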